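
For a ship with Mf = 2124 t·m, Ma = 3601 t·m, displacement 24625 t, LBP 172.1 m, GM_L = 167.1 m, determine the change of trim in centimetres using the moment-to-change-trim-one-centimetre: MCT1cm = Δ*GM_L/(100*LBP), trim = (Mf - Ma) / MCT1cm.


Formula: net trimming moment = Mf - Ma; MCT1cm = Δ*GM_L/(100*LBP); trim = net moment / MCT1cm
Step 1 — net trimming moment = 2124 - 3601 = -1477 t·m
Step 2 — MCT1cm = 24625 * 167.1 / (100 * 172.1) = 239.0957 t·m/cm
Step 3 — trim = -1477 / 239.0957 ≈ -6.1774 cm (5 s.f.)

-6.1774 cm


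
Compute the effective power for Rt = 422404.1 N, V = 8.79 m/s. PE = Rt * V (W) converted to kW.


Formula: PE = Rt * V / 1000 (kW)
Step 1 — PE (W) = 422404.1 * 8.79 = 3712932.039 W
Step 2 — PE (kW) = 3712932.039 / 1000 ≈ 3712.9 kW (5 s.f.)

3712.9 kW


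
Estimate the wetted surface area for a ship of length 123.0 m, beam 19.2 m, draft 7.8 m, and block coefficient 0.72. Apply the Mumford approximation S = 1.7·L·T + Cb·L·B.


Formula: S = 1.7*L*T + V/T with V = Cb*L*B*T, i.e. S = L * (1.7*T + Cb*B)
Step 1 — 1.7*T = 1.7 * 7.8 = 13.26 m
Step 2 — Cb*B = 0.72 * 19.2 = 13.824 m
Step 3 — 1.7*T + Cb*B = 13.26 + 13.824 = 27.084 m
Step 4 — S = 123.0 * 27.084 ≈ 3331.3 m^2 (5 s.f.)

3331.3 m^2


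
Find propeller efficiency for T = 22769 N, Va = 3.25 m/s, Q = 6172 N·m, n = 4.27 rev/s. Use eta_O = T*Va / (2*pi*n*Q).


Formula: eta = T * Va / (2 * pi * n * Q)
Step 1 — numerator = T * Va = 22769 * 3.25 = 73999.25
Step 2 — 2 * pi * n = 2 * pi * 4.27 = 26.829201
Step 3 — denominator = 26.829201 * 6172 = 165589.83
Step 4 — eta = 73999.25 / 165589.83 ≈ 0.44688 (5 s.f.)

0.44688


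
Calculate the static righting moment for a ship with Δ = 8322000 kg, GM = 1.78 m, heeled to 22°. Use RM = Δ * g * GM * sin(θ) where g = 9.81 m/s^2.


Formula: GZ = GM * sin(theta); RM = disp * g * GZ
Step 1 — GZ = 1.78 * sin(22°) = 1.78 * 0.374607 = 0.6668 m
Step 2 — RM = 8322000 * 9.81 * 0.6668 ≈ 54437000 N·m (5 s.f.)

54437000 N·m


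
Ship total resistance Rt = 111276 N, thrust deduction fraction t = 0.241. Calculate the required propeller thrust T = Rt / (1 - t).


Formula: T = Rt / (1 - t)
Step 1 — (1 - t) = 1 - 0.241 = 0.759
Step 2 — T = 111276 / 0.759 ≈ 146610 N (5 s.f.)

146610 N


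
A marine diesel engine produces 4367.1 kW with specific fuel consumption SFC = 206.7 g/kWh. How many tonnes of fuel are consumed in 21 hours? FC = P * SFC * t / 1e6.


Formula: FC (tonnes) = P * SFC * t / 1,000,000
Step 1 — P * SFC * t = 4367.1 * 206.7 * 21 = 18956270.97 g
Step 2 — FC (tonnes) = 18956270.97 / 1,000,000 ≈ 18.956 tonnes (5 s.f.)

18.956 tonnes


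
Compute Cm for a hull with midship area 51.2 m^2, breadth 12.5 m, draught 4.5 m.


Formula: Cm = Am / (B * T)
Step 1 — B * T = 12.5 * 4.5 = 56.25 m^2
Step 2 — Cm = 51.2 / 56.25 ≈ 0.91022 (5 s.f.)

0.91022


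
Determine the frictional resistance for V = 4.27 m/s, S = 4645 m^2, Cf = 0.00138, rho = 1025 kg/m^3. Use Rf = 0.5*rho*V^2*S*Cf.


Formula: Rf = 0.5 * rho * V^2 * S * Cf
Step 1 — V^2 = 4.27^2 = 18.2329
Step 2 — 0.5 * rho * V^2 = 0.5 * 1025 * 18.2329 = 9344.36125
Step 3 — Rf = 9344.36125 * 4645 * 0.00138 ≈ 59898 N (5 s.f.)

59898 N


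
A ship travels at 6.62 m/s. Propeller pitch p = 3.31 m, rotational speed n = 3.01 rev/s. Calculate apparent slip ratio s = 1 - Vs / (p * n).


Formula: s = 1 - Vs / (p * n)
Step 1 — p * n = 3.31 * 3.01 = 9.9631
Step 2 — Vs / (p*n) = 6.62 / 9.9631 = 0.664452 (6 d.p.)
Step 3 — s = 1 - 0.664452 = 0.335548

0.335548


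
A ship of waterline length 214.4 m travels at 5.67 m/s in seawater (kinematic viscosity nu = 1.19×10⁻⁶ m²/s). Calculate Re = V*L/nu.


Formula: Re = V * L / nu
Step 1 — V * L = 5.67 * 214.4 = 1215.648 m^2/s
Step 2 — Re = 1215.648 / 1.19e-6 = 1.02e+09

1.02e+09


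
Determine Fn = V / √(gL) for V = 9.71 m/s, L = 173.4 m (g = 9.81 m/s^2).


Formula: Fn = V / sqrt(g * L)
Step 1 — g * L = 9.81 * 173.4 = 1701.054
Step 2 — sqrt(g * L) = sqrt(1701.054) = 41.243836
Step 3 — Fn = 9.71 / 41.243836 ≈ 0.23543 (5 s.f.)

0.23543


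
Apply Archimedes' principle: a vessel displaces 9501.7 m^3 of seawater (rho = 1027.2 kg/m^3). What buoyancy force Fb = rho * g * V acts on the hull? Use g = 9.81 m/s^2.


Formula: Fb = rho * g * V
Substituting: Fb = 1027.2 * 9.81 * 9501.7
Intermediate: 1027.2 * 9.81 = 10076.832
Result: Fb = 10076.832 * 9501.7 ≈ 95747000 N (5 s.f.)

95747000 N


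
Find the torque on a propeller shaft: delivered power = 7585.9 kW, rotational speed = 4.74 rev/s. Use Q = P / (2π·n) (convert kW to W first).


Formula: Q = P_W / (2 * pi * n)
Step 1 — P_W = 7585.9 kW * 1000 = 7585900.0 W
Step 2 — 2 * pi * n = 2 * pi * 4.74 = 29.782298
Step 3 — Q = 7585900.0 / 29.782298 ≈ 254710 N·m (5 s.f.)

254710 N·m


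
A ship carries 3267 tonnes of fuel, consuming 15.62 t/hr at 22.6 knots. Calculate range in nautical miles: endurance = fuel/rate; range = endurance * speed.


Formula: endurance = fuel / rate; range = endurance * speed
Step 1 — endurance = 3267 / 15.62 = 209.1549 hours
Step 2 — range = 209.1549 * 22.6 ≈ 4726.9 nautical miles (5 s.f.)

4726.9 NM


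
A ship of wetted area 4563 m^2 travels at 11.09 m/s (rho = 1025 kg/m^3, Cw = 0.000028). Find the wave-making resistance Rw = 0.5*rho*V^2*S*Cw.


Formula: Rw = 0.5 * rho * V^2 * S * Cw
Step 1 — V^2 = 11.09^2 = 122.9881
Step 2 — 0.5 * rho * V^2 = 0.5 * 1025 * 122.9881 = 63031.40125
Step 3 — Rw = 63031.40125 * 4563 * 0.000028 ≈ 8053.1 N (5 s.f.)

8053.1 N


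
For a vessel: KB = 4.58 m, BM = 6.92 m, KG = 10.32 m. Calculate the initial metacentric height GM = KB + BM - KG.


Formula: GM = KB + BM - KG
Step 1 — KM = KB + BM = 4.58 + 6.92 = 11.5 m
Step 2 — GM = KM - KG = 11.5 - 10.32 = 1.18 m

1.18 m


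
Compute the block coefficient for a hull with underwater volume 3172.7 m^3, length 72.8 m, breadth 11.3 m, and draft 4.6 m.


Formula: Cb = V / (L * B * T)
Step 1 — L * B * T = 72.8 * 11.3 * 4.6 = 3784.144 m^3
Step 2 — Cb = 3172.7 / 3784.144 ≈ 0.83842 (5 s.f.)

0.83842


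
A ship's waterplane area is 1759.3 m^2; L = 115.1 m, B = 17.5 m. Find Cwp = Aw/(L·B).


Formula: Cwp = Aw / (L * B)
Step 1 — L * B = 115.1 * 17.5 = 2014.25 m^2
Step 2 — Cwp = 1759.3 / 2014.25 ≈ 0.87343 (5 s.f.)

0.87343


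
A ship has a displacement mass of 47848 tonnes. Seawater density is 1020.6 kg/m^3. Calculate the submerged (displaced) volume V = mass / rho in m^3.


Formula: V = mass / rho
Step 1 — convert tonnes to kg: 47848 t * 1000 = 47848000 kg
Step 2 — V = 47848000 / 1020.6 ≈ 46882 m^3 (5 s.f.)

46882 m^3


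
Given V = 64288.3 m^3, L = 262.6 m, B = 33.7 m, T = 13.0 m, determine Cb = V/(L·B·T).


Formula: Cb = V / (L * B * T)
Step 1 — L * B * T = 262.6 * 33.7 * 13.0 = 115045.06 m^3
Step 2 — Cb = 64288.3 / 115045.06 ≈ 0.55881 (5 s.f.)

0.55881


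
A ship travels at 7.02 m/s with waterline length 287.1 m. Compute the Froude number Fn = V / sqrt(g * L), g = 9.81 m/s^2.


Formula: Fn = V / sqrt(g * L)
Step 1 — g * L = 9.81 * 287.1 = 2816.451
Step 2 — sqrt(g * L) = sqrt(2816.451) = 53.070246
Step 3 — Fn = 7.02 / 53.070246 ≈ 0.13228 (5 s.f.)

0.13228


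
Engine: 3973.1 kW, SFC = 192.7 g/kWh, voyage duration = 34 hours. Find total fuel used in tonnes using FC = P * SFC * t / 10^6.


Formula: FC (tonnes) = P * SFC * t / 1,000,000
Step 1 — P * SFC * t = 3973.1 * 192.7 * 34 = 26030956.58 g
Step 2 — FC (tonnes) = 26030956.58 / 1,000,000 ≈ 26.031 tonnes (5 s.f.)

26.031 tonnes


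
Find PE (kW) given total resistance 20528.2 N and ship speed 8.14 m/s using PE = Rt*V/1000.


Formula: PE = Rt * V / 1000 (kW)
Step 1 — PE (W) = 20528.2 * 8.14 = 167099.548 W
Step 2 — PE (kW) = 167099.548 / 1000 ≈ 167.10 kW (5 s.f.)

167.10 kW


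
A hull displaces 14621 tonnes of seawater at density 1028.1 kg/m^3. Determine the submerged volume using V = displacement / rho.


Formula: V = mass / rho
Step 1 — convert tonnes to kg: 14621 t * 1000 = 14621000 kg
Step 2 — V = 14621000 / 1028.1 ≈ 14221 m^3 (5 s.f.)

14221 m^3


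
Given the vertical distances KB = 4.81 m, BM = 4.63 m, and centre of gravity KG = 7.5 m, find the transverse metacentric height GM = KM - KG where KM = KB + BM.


Formula: GM = KB + BM - KG
Step 1 — KM = KB + BM = 4.81 + 4.63 = 9.44 m
Step 2 — GM = KM - KG = 9.44 - 7.5 = 1.94 m

1.94 m


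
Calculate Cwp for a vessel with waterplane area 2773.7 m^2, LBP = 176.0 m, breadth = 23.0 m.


Formula: Cwp = Aw / (L * B)
Step 1 — L * B = 176.0 * 23.0 = 4048.0 m^2
Step 2 — Cwp = 2773.7 / 4048.0 ≈ 0.68520 (5 s.f.)

0.68520


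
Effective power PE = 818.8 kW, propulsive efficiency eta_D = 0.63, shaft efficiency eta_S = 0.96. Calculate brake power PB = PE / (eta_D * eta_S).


Formula: PB = PE / (eta_D * eta_S)
Step 1 — combined efficiency = eta_D * eta_S = 0.63 * 0.96 = 0.6048
Step 2 — PB = 818.8 / 0.6048 ≈ 1353.8 kW (5 s.f.)

1353.8 kW


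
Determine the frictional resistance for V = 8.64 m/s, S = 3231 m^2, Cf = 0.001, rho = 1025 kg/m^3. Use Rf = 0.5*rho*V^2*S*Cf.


Formula: Rf = 0.5 * rho * V^2 * S * Cf
Step 1 — V^2 = 8.64^2 = 74.6496
Step 2 — 0.5 * rho * V^2 = 0.5 * 1025 * 74.6496 = 38257.92
Step 3 — Rf = 38257.92 * 3231 * 0.001 ≈ 123610 N (5 s.f.)

123610 N


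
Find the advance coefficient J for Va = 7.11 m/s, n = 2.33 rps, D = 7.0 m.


Formula: J = Va / (n * D)
Step 1 — n * D = 2.33 * 7.0 = 16.31
Step 2 — J = 7.11 / 16.31 ≈ 0.43593 (5 s.f.)

0.43593


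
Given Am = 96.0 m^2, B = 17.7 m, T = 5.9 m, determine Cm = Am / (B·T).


Formula: Cm = Am / (B * T)
Step 1 — B * T = 17.7 * 5.9 = 104.43 m^2
Step 2 — Cm = 96.0 / 104.43 ≈ 0.91928 (5 s.f.)

0.91928


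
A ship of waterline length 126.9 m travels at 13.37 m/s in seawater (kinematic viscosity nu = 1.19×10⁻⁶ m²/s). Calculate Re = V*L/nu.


Formula: Re = V * L / nu
Step 1 — V * L = 13.37 * 126.9 = 1696.653 m^2/s
Step 2 — Re = 1696.653 / 1.19e-6 = 1.43e+09

1.43e+09


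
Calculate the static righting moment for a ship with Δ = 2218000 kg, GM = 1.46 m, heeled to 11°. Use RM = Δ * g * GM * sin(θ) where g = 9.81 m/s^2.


Formula: GZ = GM * sin(theta); RM = disp * g * GZ
Step 1 — GZ = 1.46 * sin(11°) = 1.46 * 0.190809 = 0.278581 m
Step 2 — RM = 2218000 * 9.81 * 0.278581 ≈ 6061500 N·m (5 s.f.)

6061500 N·m


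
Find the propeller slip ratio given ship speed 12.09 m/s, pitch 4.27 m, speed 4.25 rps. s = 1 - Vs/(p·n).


Formula: s = 1 - Vs / (p * n)
Step 1 — p * n = 4.27 * 4.25 = 18.1475
Step 2 — Vs / (p*n) = 12.09 / 18.1475 = 0.666207 (6 d.p.)
Step 3 — s = 1 - 0.666207 = 0.333793

0.333793


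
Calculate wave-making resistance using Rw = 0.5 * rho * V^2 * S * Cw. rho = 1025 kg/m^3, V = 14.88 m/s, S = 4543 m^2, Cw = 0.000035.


Formula: Rw = 0.5 * rho * V^2 * S * Cw
Step 1 — V^2 = 14.88^2 = 221.4144
Step 2 — 0.5 * rho * V^2 = 0.5 * 1025 * 221.4144 = 113474.88
Step 3 — Rw = 113474.88 * 4543 * 0.000035 ≈ 18043 N (5 s.f.)

18043 N


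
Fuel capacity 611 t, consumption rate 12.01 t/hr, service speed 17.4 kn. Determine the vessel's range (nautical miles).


Formula: endurance = fuel / rate; range = endurance * speed
Step 1 — endurance = 611 / 12.01 = 50.8743 hours
Step 2 — range = 50.8743 * 17.4 ≈ 885.21 nautical miles (5 s.f.)

885.21 NM


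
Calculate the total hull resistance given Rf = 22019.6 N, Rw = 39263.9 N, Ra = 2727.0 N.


Formula: Rt = Rf + Rw + Ra
Substituting: Rt = 22019.6 + 39263.9 + 2727.0
Result: Rt = 64010.5 N

64010.5 N


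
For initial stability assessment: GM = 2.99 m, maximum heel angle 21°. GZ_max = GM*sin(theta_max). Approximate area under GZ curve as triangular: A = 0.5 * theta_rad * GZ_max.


Formula: GZ_max = GM * sin(theta); Area = 0.5 * theta_rad * GZ_max
Step 1 — GZ_max = 2.99 * sin(21°) = 2.99 * 0.358368 = 1.07152 m
Step 2 — theta_rad = 21 * pi/180 = 0.366519 rad
Step 3 — Area = 0.5 * 0.366519 * 1.07152 ≈ 0.19637 m·rad (5 s.f.)

0.19637 m·rad


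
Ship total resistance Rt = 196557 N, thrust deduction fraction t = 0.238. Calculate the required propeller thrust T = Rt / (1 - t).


Formula: T = Rt / (1 - t)
Step 1 — (1 - t) = 1 - 0.238 = 0.762
Step 2 — T = 196557 / 0.762 ≈ 257950 N (5 s.f.)

257950 N


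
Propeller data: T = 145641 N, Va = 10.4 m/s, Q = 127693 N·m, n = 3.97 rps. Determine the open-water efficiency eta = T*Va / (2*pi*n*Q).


Formula: eta = T * Va / (2 * pi * n * Q)
Step 1 — numerator = T * Va = 145641 * 10.4 = 1514666.4
Step 2 — 2 * pi * n = 2 * pi * 3.97 = 24.944246
Step 3 — denominator = 24.944246 * 127693 = 3185205.6
Step 4 — eta = 1514666.4 / 3185205.6 ≈ 0.47553 (5 s.f.)

0.47553


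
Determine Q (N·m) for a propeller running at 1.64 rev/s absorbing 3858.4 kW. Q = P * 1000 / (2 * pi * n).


Formula: Q = P_W / (2 * pi * n)
Step 1 — P_W = 3858.4 kW * 1000 = 3858400.0 W
Step 2 — 2 * pi * n = 2 * pi * 1.64 = 10.304424
Step 3 — Q = 3858400.0 / 10.304424 ≈ 374440 N·m (5 s.f.)

374440 N·m


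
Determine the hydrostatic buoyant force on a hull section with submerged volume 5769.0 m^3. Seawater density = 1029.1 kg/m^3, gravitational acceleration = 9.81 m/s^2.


Formula: Fb = rho * g * V
Substituting: Fb = 1029.1 * 9.81 * 5769.0
Intermediate: 1029.1 * 9.81 = 10095.471
Result: Fb = 10095.471 * 5769.0 ≈ 58241000 N (5 s.f.)

58241000 N


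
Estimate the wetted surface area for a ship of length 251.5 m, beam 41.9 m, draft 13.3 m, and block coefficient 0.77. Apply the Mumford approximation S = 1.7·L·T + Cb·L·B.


Formula: S = 1.7*L*T + V/T with V = Cb*L*B*T, i.e. S = L * (1.7*T + Cb*B)
Step 1 — 1.7*T = 1.7 * 13.3 = 22.61 m
Step 2 — Cb*B = 0.77 * 41.9 = 32.263 m
Step 3 — 1.7*T + Cb*B = 22.61 + 32.263 = 54.873 m
Step 4 — S = 251.5 * 54.873 ≈ 13801 m^2 (5 s.f.)

13801 m^2


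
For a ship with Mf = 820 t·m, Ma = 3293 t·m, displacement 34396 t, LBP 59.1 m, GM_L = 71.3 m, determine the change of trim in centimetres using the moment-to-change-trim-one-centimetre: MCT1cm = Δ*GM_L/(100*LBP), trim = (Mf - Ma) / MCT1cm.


Formula: net trimming moment = Mf - Ma; MCT1cm = Δ*GM_L/(100*LBP); trim = net moment / MCT1cm
Step 1 — net trimming moment = 820 - 3293 = -2473 t·m
Step 2 — MCT1cm = 34396 * 71.3 / (100 * 59.1) = 414.9636 t·m/cm
Step 3 — trim = -2473 / 414.9636 ≈ -5.9596 cm (5 s.f.)

-5.9596 cm


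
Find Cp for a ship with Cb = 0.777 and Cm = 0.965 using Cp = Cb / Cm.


Formula: Cp = Cb / Cm
Substituting: Cp = 0.777 / 0.965
Result: Cp ≈ 0.80518 (5 s.f.)

0.80518


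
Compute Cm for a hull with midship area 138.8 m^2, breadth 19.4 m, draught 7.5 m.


Formula: Cm = Am / (B * T)
Step 1 — B * T = 19.4 * 7.5 = 145.5 m^2
Step 2 — Cm = 138.8 / 145.5 ≈ 0.95395 (5 s.f.)

0.95395


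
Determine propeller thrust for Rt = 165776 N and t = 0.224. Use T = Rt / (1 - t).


Formula: T = Rt / (1 - t)
Step 1 — (1 - t) = 1 - 0.224 = 0.776
Step 2 — T = 165776 / 0.776 ≈ 213630 N (5 s.f.)

213630 N


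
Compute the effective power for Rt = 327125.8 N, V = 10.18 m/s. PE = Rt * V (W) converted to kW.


Formula: PE = Rt * V / 1000 (kW)
Step 1 — PE (W) = 327125.8 * 10.18 = 3330140.644 W
Step 2 — PE (kW) = 3330140.644 / 1000 ≈ 3330.1 kW (5 s.f.)

3330.1 kW


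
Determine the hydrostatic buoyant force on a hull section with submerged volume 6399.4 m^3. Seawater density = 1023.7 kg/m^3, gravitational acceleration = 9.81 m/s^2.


Formula: Fb = rho * g * V
Substituting: Fb = 1023.7 * 9.81 * 6399.4
Intermediate: 1023.7 * 9.81 = 10042.497
Result: Fb = 10042.497 * 6399.4 ≈ 64266000 N (5 s.f.)

64266000 N


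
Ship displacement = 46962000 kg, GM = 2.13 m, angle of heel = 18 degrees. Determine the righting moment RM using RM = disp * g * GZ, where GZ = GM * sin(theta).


Formula: GZ = GM * sin(theta); RM = disp * g * GZ
Step 1 — GZ = 2.13 * sin(18°) = 2.13 * 0.309017 = 0.658206 m
Step 2 — RM = 46962000 * 9.81 * 0.658206 ≈ 303230000 N·m (5 s.f.)

303230000 N·m


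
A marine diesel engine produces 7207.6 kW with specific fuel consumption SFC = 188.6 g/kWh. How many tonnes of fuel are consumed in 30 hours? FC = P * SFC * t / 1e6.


Formula: FC (tonnes) = P * SFC * t / 1,000,000
Step 1 — P * SFC * t = 7207.6 * 188.6 * 30 = 40780600.8 g
Step 2 — FC (tonnes) = 40780600.8 / 1,000,000 ≈ 40.781 tonnes (5 s.f.)

40.781 tonnes


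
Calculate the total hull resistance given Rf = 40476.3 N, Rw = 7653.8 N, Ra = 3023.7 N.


Formula: Rt = Rf + Rw + Ra
Substituting: Rt = 40476.3 + 7653.8 + 3023.7
Result: Rt = 51153.8 N

51153.8 N


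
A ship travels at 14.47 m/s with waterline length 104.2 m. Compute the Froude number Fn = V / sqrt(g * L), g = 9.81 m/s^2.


Formula: Fn = V / sqrt(g * L)
Step 1 — g * L = 9.81 * 104.2 = 1022.202
Step 2 — sqrt(g * L) = sqrt(1022.202) = 31.971894
Step 3 — Fn = 14.47 / 31.971894 ≈ 0.45259 (5 s.f.)

0.45259


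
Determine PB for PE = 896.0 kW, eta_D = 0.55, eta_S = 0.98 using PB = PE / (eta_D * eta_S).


Formula: PB = PE / (eta_D * eta_S)
Step 1 — combined efficiency = eta_D * eta_S = 0.55 * 0.98 = 0.539
Step 2 — PB = 896.0 / 0.539 ≈ 1662.3 kW (5 s.f.)

1662.3 kW


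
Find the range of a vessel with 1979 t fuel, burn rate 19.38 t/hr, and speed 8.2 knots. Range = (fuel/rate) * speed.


Formula: endurance = fuel / rate; range = endurance * speed
Step 1 — endurance = 1979 / 19.38 = 102.1156 hours
Step 2 — range = 102.1156 * 8.2 ≈ 837.35 nautical miles (5 s.f.)

837.35 NM


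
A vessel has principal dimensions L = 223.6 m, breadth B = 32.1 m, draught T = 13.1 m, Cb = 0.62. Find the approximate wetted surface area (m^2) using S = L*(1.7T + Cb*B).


Formula: S = 1.7*L*T + V/T with V = Cb*L*B*T, i.e. S = L * (1.7*T + Cb*B)
Step 1 — 1.7*T = 1.7 * 13.1 = 22.27 m
Step 2 — Cb*B = 0.62 * 32.1 = 19.902 m
Step 3 — 1.7*T + Cb*B = 22.27 + 19.902 = 42.172 m
Step 4 — S = 223.6 * 42.172 ≈ 9429.7 m^2 (5 s.f.)

9429.7 m^2


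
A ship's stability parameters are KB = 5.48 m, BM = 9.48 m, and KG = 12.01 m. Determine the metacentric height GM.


Formula: GM = KB + BM - KG
Step 1 — KM = KB + BM = 5.48 + 9.48 = 14.96 m
Step 2 — GM = KM - KG = 14.96 - 12.01 = 2.95 m

2.95 m


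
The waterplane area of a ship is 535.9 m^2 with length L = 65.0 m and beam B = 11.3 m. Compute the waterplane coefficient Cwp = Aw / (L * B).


Formula: Cwp = Aw / (L * B)
Step 1 — L * B = 65.0 * 11.3 = 734.5 m^2
Step 2 — Cwp = 535.9 / 734.5 ≈ 0.72961 (5 s.f.)

0.72961


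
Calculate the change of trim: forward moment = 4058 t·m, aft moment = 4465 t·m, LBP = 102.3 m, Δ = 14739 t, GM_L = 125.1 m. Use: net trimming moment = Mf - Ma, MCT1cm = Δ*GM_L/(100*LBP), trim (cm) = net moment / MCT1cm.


Formula: net trimming moment = Mf - Ma; MCT1cm = Δ*GM_L/(100*LBP); trim = net moment / MCT1cm
Step 1 — net trimming moment = 4058 - 4465 = -407 t·m
Step 2 — MCT1cm = 14739 * 125.1 / (100 * 102.3) = 180.2394 t·m/cm
Step 3 — trim = -407 / 180.2394 ≈ -2.2581 cm (5 s.f.)

-2.2581 cm


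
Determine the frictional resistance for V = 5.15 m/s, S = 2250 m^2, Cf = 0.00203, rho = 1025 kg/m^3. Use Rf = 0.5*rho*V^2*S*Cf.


Formula: Rf = 0.5 * rho * V^2 * S * Cf
Step 1 — V^2 = 5.15^2 = 26.5225
Step 2 — 0.5 * rho * V^2 = 0.5 * 1025 * 26.5225 = 13592.78125
Step 3 — Rf = 13592.78125 * 2250 * 0.00203 ≈ 62085 N (5 s.f.)

62085 N


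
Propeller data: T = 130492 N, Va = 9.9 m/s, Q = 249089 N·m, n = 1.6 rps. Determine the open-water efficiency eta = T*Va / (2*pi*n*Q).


Formula: eta = T * Va / (2 * pi * n * Q)
Step 1 — numerator = T * Va = 130492 * 9.9 = 1291870.8
Step 2 — 2 * pi * n = 2 * pi * 1.6 = 10.053096
Step 3 — denominator = 10.053096 * 249089 = 2504115.63
Step 4 — eta = 1291870.8 / 2504115.63 ≈ 0.51590 (5 s.f.)

0.51590


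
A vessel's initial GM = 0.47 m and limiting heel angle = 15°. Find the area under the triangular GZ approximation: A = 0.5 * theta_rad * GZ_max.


Formula: GZ_max = GM * sin(theta); Area = 0.5 * theta_rad * GZ_max
Step 1 — GZ_max = 0.47 * sin(15°) = 0.47 * 0.258819 = 0.121645 m
Step 2 — theta_rad = 15 * pi/180 = 0.261799 rad
Step 3 — Area = 0.5 * 0.261799 * 0.121645 ≈ 0.015923 m·rad (5 s.f.)

0.015923 m·rad


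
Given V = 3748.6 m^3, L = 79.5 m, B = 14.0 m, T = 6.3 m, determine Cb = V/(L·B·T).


Formula: Cb = V / (L * B * T)
Step 1 — L * B * T = 79.5 * 14.0 * 6.3 = 7011.9 m^3
Step 2 — Cb = 3748.6 / 7011.9 ≈ 0.53461 (5 s.f.)

0.53461


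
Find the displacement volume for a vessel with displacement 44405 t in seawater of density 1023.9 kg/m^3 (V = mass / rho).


Formula: V = mass / rho
Step 1 — convert tonnes to kg: 44405 t * 1000 = 44405000 kg
Step 2 — V = 44405000 / 1023.9 ≈ 43368 m^3 (5 s.f.)

43368 m^3


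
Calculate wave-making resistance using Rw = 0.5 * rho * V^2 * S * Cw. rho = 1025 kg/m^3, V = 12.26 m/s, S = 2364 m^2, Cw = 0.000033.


Formula: Rw = 0.5 * rho * V^2 * S * Cw
Step 1 — V^2 = 12.26^2 = 150.3076
Step 2 — 0.5 * rho * V^2 = 0.5 * 1025 * 150.3076 = 77032.645
Step 3 — Rw = 77032.645 * 2364 * 0.000033 ≈ 6009.5 N (5 s.f.)

6009.5 N


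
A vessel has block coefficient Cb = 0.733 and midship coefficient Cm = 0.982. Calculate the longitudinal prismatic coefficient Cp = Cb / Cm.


Formula: Cp = Cb / Cm
Substituting: Cp = 0.733 / 0.982
Result: Cp ≈ 0.74644 (5 s.f.)

0.74644


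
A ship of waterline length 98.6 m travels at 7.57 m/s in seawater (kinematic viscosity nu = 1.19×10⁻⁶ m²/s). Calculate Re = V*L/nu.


Formula: Re = V * L / nu
Step 1 — V * L = 7.57 * 98.6 = 746.402 m^2/s
Step 2 — Re = 746.402 / 1.19e-6 = 6.27e+08

6.27e+08


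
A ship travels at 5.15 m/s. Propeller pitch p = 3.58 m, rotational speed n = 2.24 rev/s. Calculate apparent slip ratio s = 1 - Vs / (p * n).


Formula: s = 1 - Vs / (p * n)
Step 1 — p * n = 3.58 * 2.24 = 8.0192
Step 2 — Vs / (p*n) = 5.15 / 8.0192 = 0.642209 (6 d.p.)
Step 3 — s = 1 - 0.642209 = 0.357791

0.357791


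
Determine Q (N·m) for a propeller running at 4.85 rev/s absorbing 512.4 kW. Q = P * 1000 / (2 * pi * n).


Formula: Q = P_W / (2 * pi * n)
Step 1 — P_W = 512.4 kW * 1000 = 512400.0 W
Step 2 — 2 * pi * n = 2 * pi * 4.85 = 30.473449
Step 3 — Q = 512400.0 / 30.473449 ≈ 16815 N·m (5 s.f.)

16815 N·m


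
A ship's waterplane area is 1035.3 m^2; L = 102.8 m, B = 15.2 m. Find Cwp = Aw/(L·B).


Formula: Cwp = Aw / (L * B)
Step 1 — L * B = 102.8 * 15.2 = 1562.56 m^2
Step 2 — Cwp = 1035.3 / 1562.56 ≈ 0.66257 (5 s.f.)

0.66257


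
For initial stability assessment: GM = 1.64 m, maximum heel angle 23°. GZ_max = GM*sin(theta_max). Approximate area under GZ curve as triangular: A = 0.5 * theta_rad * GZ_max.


Formula: GZ_max = GM * sin(theta); Area = 0.5 * theta_rad * GZ_max
Step 1 — GZ_max = 1.64 * sin(23°) = 1.64 * 0.390731 = 0.640799 m
Step 2 — theta_rad = 23 * pi/180 = 0.401426 rad
Step 3 — Area = 0.5 * 0.401426 * 0.640799 ≈ 0.12862 m·rad (5 s.f.)

0.12862 m·rad


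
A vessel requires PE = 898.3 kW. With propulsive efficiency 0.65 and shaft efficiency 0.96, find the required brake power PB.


Formula: PB = PE / (eta_D * eta_S)
Step 1 — combined efficiency = eta_D * eta_S = 0.65 * 0.96 = 0.624
Step 2 — PB = 898.3 / 0.624 ≈ 1439.6 kW (5 s.f.)

1439.6 kW


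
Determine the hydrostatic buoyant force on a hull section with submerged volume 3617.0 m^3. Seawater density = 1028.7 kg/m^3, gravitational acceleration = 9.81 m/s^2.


Formula: Fb = rho * g * V
Substituting: Fb = 1028.7 * 9.81 * 3617.0
Intermediate: 1028.7 * 9.81 = 10091.547
Result: Fb = 10091.547 * 3617.0 ≈ 36501000 N (5 s.f.)

36501000 N


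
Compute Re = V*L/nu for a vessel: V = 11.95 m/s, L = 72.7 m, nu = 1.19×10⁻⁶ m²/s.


Formula: Re = V * L / nu
Step 1 — V * L = 11.95 * 72.7 = 868.765 m^2/s
Step 2 — Re = 868.765 / 1.19e-6 = 7.30e+08

7.30e+08


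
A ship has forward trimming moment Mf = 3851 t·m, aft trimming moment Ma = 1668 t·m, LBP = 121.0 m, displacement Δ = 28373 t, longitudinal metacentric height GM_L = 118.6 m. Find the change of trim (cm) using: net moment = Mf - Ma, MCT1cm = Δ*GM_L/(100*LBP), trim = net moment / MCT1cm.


Formula: net trimming moment = Mf - Ma; MCT1cm = Δ*GM_L/(100*LBP); trim = net moment / MCT1cm
Step 1 — net trimming moment = 3851 - 1668 = 2183 t·m
Step 2 — MCT1cm = 28373 * 118.6 / (100 * 121.0) = 278.1023 t·m/cm
Step 3 — trim = 2183 / 278.1023 ≈ 7.8496 cm (5 s.f.)

7.8496 cm


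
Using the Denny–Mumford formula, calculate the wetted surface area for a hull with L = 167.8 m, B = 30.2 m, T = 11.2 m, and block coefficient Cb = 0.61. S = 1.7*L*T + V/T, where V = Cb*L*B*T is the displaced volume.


Formula: S = 1.7*L*T + V/T with V = Cb*L*B*T, i.e. S = L * (1.7*T + Cb*B)
Step 1 — 1.7*T = 1.7 * 11.2 = 19.04 m
Step 2 — Cb*B = 0.61 * 30.2 = 18.422 m
Step 3 — 1.7*T + Cb*B = 19.04 + 18.422 = 37.462 m
Step 4 — S = 167.8 * 37.462 ≈ 6286.1 m^2 (5 s.f.)

6286.1 m^2


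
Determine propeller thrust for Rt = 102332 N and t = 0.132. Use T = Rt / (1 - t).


Formula: T = Rt / (1 - t)
Step 1 — (1 - t) = 1 - 0.132 = 0.868
Step 2 — T = 102332 / 0.868 ≈ 117890 N (5 s.f.)

117890 N


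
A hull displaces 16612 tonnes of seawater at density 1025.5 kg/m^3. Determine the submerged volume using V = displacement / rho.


Formula: V = mass / rho
Step 1 — convert tonnes to kg: 16612 t * 1000 = 16612000 kg
Step 2 — V = 16612000 / 1025.5 ≈ 16199 m^3 (5 s.f.)

16199 m^3


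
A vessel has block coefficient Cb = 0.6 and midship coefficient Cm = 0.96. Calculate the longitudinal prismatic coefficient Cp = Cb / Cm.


Formula: Cp = Cb / Cm
Substituting: Cp = 0.6 / 0.96
Result: Cp ≈ 0.62500 (5 s.f.)

0.62500


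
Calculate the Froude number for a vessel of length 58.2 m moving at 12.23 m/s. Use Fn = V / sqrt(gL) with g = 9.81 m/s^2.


Formula: Fn = V / sqrt(g * L)
Step 1 — g * L = 9.81 * 58.2 = 570.942
Step 2 — sqrt(g * L) = sqrt(570.942) = 23.894393
Step 3 — Fn = 12.23 / 23.894393 ≈ 0.51184 (5 s.f.)

0.51184


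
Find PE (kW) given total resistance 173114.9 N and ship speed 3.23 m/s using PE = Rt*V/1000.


Formula: PE = Rt * V / 1000 (kW)
Step 1 — PE (W) = 173114.9 * 3.23 = 559161.127 W
Step 2 — PE (kW) = 559161.127 / 1000 ≈ 559.16 kW (5 s.f.)

559.16 kW


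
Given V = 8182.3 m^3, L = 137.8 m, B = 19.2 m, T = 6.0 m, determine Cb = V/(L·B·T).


Formula: Cb = V / (L * B * T)
Step 1 — L * B * T = 137.8 * 19.2 * 6.0 = 15874.56 m^3
Step 2 — Cb = 8182.3 / 15874.56 ≈ 0.51543 (5 s.f.)

0.51543


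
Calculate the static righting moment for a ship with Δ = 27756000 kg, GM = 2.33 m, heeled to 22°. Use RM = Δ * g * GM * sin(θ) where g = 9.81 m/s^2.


Formula: GZ = GM * sin(theta); RM = disp * g * GZ
Step 1 — GZ = 2.33 * sin(22°) = 2.33 * 0.374607 = 0.872834 m
Step 2 — RM = 27756000 * 9.81 * 0.872834 ≈ 237660000 N·m (5 s.f.)

237660000 N·m


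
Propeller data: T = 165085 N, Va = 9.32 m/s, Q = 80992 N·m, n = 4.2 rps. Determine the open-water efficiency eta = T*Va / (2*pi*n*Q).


Formula: eta = T * Va / (2 * pi * n * Q)
Step 1 — numerator = T * Va = 165085 * 9.32 = 1538592.2
Step 2 — 2 * pi * n = 2 * pi * 4.2 = 26.389378
Step 3 — denominator = 26.389378 * 80992 = 2137328.5
Step 4 — eta = 1538592.2 / 2137328.5 ≈ 0.71987 (5 s.f.)

0.71987


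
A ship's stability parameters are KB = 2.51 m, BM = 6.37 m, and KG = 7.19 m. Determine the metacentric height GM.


Formula: GM = KB + BM - KG
Step 1 — KM = KB + BM = 2.51 + 6.37 = 8.88 m
Step 2 — GM = KM - KG = 8.88 - 7.19 = 1.69 m

1.69 m


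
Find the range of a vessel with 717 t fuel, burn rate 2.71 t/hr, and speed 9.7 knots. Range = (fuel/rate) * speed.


Formula: endurance = fuel / rate; range = endurance * speed
Step 1 — endurance = 717 / 2.71 = 264.5756 hours
Step 2 — range = 264.5756 * 9.7 ≈ 2566.4 nautical miles (5 s.f.)

2566.4 NM


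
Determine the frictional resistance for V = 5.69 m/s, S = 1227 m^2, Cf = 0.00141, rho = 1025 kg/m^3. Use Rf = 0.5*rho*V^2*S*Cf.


Formula: Rf = 0.5 * rho * V^2 * S * Cf
Step 1 — V^2 = 5.69^2 = 32.3761
Step 2 — 0.5 * rho * V^2 = 0.5 * 1025 * 32.3761 = 16592.75125
Step 3 — Rf = 16592.75125 * 1227 * 0.00141 ≈ 28707 N (5 s.f.)

28707 N


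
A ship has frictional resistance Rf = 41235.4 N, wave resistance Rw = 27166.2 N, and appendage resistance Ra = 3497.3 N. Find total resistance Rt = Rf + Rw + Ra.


Formula: Rt = Rf + Rw + Ra
Substituting: Rt = 41235.4 + 27166.2 + 3497.3
Result: Rt = 71898.9 N

71898.9 N


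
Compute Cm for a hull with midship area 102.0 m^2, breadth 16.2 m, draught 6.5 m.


Formula: Cm = Am / (B * T)
Step 1 — B * T = 16.2 * 6.5 = 105.3 m^2
Step 2 — Cm = 102.0 / 105.3 ≈ 0.96866 (5 s.f.)

0.96866


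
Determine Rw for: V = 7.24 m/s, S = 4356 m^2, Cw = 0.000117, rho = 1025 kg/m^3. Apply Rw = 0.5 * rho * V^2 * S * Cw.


Formula: Rw = 0.5 * rho * V^2 * S * Cw
Step 1 — V^2 = 7.24^2 = 52.4176
Step 2 — 0.5 * rho * V^2 = 0.5 * 1025 * 52.4176 = 26864.02
Step 3 — Rw = 26864.02 * 4356 * 0.000117 ≈ 13691 N (5 s.f.)

13691 N


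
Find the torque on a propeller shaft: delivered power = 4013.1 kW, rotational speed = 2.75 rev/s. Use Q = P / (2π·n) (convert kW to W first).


Formula: Q = P_W / (2 * pi * n)
Step 1 — P_W = 4013.1 kW * 1000 = 4013100.0 W
Step 2 — 2 * pi * n = 2 * pi * 2.75 = 17.27876
Step 3 — Q = 4013100.0 / 17.27876 ≈ 232260 N·m (5 s.f.)

232260 N·m


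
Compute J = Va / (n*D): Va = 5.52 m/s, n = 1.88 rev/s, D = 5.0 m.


Formula: J = Va / (n * D)
Step 1 — n * D = 1.88 * 5.0 = 9.4
Step 2 — J = 5.52 / 9.4 ≈ 0.58723 (5 s.f.)

0.58723


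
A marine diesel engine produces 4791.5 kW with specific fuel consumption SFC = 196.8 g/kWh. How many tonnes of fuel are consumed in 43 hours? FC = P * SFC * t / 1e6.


Formula: FC (tonnes) = P * SFC * t / 1,000,000
Step 1 — P * SFC * t = 4791.5 * 196.8 * 43 = 40547589.6 g
Step 2 — FC (tonnes) = 40547589.6 / 1,000,000 ≈ 40.548 tonnes (5 s.f.)

40.548 tonnes


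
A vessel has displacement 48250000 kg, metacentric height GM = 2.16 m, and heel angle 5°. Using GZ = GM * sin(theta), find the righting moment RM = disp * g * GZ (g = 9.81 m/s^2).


Formula: GZ = GM * sin(theta); RM = disp * g * GZ
Step 1 — GZ = 2.16 * sin(5°) = 2.16 * 0.087156 = 0.188257 m
Step 2 — RM = 48250000 * 9.81 * 0.188257 ≈ 89108000 N·m (5 s.f.)

89108000 N·m


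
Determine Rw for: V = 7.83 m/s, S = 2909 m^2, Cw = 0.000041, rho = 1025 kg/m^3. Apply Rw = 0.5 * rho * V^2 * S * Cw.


Formula: Rw = 0.5 * rho * V^2 * S * Cw
Step 1 — V^2 = 7.83^2 = 61.3089
Step 2 — 0.5 * rho * V^2 = 0.5 * 1025 * 61.3089 = 31420.81125
Step 3 — Rw = 31420.81125 * 2909 * 0.000041 ≈ 3747.5 N (5 s.f.)

3747.5 N


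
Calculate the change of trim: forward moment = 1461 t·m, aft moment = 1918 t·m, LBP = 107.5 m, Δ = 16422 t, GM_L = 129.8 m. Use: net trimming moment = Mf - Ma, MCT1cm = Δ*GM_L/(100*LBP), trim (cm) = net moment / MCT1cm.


Formula: net trimming moment = Mf - Ma; MCT1cm = Δ*GM_L/(100*LBP); trim = net moment / MCT1cm
Step 1 — net trimming moment = 1461 - 1918 = -457 t·m
Step 2 — MCT1cm = 16422 * 129.8 / (100 * 107.5) = 198.2861 t·m/cm
Step 3 — trim = -457 / 198.2861 ≈ -2.3048 cm (5 s.f.)

-2.3048 cm


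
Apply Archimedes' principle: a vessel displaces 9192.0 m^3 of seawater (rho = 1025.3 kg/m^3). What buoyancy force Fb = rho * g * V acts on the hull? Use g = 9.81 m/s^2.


Formula: Fb = rho * g * V
Substituting: Fb = 1025.3 * 9.81 * 9192.0
Intermediate: 1025.3 * 9.81 = 10058.193
Result: Fb = 10058.193 * 9192.0 ≈ 92455000 N (5 s.f.)

92455000 N


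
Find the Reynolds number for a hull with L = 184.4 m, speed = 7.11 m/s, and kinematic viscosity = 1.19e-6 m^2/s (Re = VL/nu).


Formula: Re = V * L / nu
Step 1 — V * L = 7.11 * 184.4 = 1311.084 m^2/s
Step 2 — Re = 1311.084 / 1.19e-6 = 1.10e+09

1.10e+09


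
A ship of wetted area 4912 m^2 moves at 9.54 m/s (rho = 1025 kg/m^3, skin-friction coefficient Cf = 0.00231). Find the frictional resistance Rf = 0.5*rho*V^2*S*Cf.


Formula: Rf = 0.5 * rho * V^2 * S * Cf
Step 1 — V^2 = 9.54^2 = 91.0116
Step 2 — 0.5 * rho * V^2 = 0.5 * 1025 * 91.0116 = 46643.445
Step 3 — Rf = 46643.445 * 4912 * 0.00231 ≈ 529250 N (5 s.f.)

529250 N


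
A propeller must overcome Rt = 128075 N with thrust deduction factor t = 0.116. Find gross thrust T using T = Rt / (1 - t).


Formula: T = Rt / (1 - t)
Step 1 — (1 - t) = 1 - 0.116 = 0.884
Step 2 — T = 128075 / 0.884 ≈ 144880 N (5 s.f.)

144880 N


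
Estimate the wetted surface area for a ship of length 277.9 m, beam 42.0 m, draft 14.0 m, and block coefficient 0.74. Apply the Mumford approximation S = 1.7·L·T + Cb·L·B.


Formula: S = 1.7*L*T + V/T with V = Cb*L*B*T, i.e. S = L * (1.7*T + Cb*B)
Step 1 — 1.7*T = 1.7 * 14.0 = 23.8 m
Step 2 — Cb*B = 0.74 * 42.0 = 31.08 m
Step 3 — 1.7*T + Cb*B = 23.8 + 31.08 = 54.88 m
Step 4 — S = 277.9 * 54.88 ≈ 15251 m^2 (5 s.f.)

15251 m^2


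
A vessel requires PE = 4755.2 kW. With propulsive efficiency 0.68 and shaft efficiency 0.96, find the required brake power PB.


Formula: PB = PE / (eta_D * eta_S)
Step 1 — combined efficiency = eta_D * eta_S = 0.68 * 0.96 = 0.6528
Step 2 — PB = 4755.2 / 0.6528 ≈ 7284.3 kW (5 s.f.)

7284.3 kW


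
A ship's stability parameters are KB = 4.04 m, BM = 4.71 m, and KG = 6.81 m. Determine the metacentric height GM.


Formula: GM = KB + BM - KG
Step 1 — KM = KB + BM = 4.04 + 4.71 = 8.75 m
Step 2 — GM = KM - KG = 8.75 - 6.81 = 1.94 m

1.94 m


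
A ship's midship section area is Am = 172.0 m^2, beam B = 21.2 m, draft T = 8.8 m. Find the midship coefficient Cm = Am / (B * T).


Formula: Cm = Am / (B * T)
Step 1 — B * T = 21.2 * 8.8 = 186.56 m^2
Step 2 — Cm = 172.0 / 186.56 ≈ 0.92196 (5 s.f.)

0.92196


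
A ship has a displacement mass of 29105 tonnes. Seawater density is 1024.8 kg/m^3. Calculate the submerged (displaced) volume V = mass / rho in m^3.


Formula: V = mass / rho
Step 1 — convert tonnes to kg: 29105 t * 1000 = 29105000 kg
Step 2 — V = 29105000 / 1024.8 ≈ 28401 m^3 (5 s.f.)

28401 m^3


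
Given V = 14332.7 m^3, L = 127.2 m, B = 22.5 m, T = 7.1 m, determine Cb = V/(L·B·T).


Formula: Cb = V / (L * B * T)
Step 1 — L * B * T = 127.2 * 22.5 * 7.1 = 20320.2 m^3
Step 2 — Cb = 14332.7 / 20320.2 ≈ 0.70534 (5 s.f.)

0.70534


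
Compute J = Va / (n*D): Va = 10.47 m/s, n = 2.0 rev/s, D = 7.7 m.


Formula: J = Va / (n * D)
Step 1 — n * D = 2.0 * 7.7 = 15.4
Step 2 — J = 10.47 / 15.4 ≈ 0.67987 (5 s.f.)

0.67987


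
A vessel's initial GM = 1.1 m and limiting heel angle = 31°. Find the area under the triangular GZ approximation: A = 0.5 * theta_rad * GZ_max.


Formula: GZ_max = GM * sin(theta); Area = 0.5 * theta_rad * GZ_max
Step 1 — GZ_max = 1.1 * sin(31°) = 1.1 * 0.515038 = 0.566542 m
Step 2 — theta_rad = 31 * pi/180 = 0.541052 rad
Step 3 — Area = 0.5 * 0.541052 * 0.566542 ≈ 0.15326 m·rad (5 s.f.)

0.15326 m·rad


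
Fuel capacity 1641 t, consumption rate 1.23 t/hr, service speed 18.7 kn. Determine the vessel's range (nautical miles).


Formula: endurance = fuel / rate; range = endurance * speed
Step 1 — endurance = 1641 / 1.23 = 1334.1463 hours
Step 2 — range = 1334.1463 * 18.7 ≈ 24949 nautical miles (5 s.f.)

24949 NM


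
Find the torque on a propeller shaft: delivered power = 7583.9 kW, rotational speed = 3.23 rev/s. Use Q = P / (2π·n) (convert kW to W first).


Formula: Q = P_W / (2 * pi * n)
Step 1 — P_W = 7583.9 kW * 1000 = 7583900.0 W
Step 2 — 2 * pi * n = 2 * pi * 3.23 = 20.294689
Step 3 — Q = 7583900.0 / 20.294689 ≈ 373690 N·m (5 s.f.)

373690 N·m


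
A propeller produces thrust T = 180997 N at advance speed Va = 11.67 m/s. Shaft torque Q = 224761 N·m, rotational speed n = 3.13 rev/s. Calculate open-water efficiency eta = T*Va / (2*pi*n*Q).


Formula: eta = T * Va / (2 * pi * n * Q)
Step 1 — numerator = T * Va = 180997 * 11.67 = 2112234.99
Step 2 — 2 * pi * n = 2 * pi * 3.13 = 19.66637
Step 3 — denominator = 19.66637 * 224761 = 4420232.99
Step 4 — eta = 2112234.99 / 4420232.99 ≈ 0.47786 (5 s.f.)

0.47786


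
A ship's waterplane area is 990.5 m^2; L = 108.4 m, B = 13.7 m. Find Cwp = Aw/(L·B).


Formula: Cwp = Aw / (L * B)
Step 1 — L * B = 108.4 * 13.7 = 1485.08 m^2
Step 2 — Cwp = 990.5 / 1485.08 ≈ 0.66697 (5 s.f.)

0.66697


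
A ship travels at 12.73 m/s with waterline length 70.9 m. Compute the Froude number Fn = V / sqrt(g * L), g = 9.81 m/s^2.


Formula: Fn = V / sqrt(g * L)
Step 1 — g * L = 9.81 * 70.9 = 695.529
Step 2 — sqrt(g * L) = sqrt(695.529) = 26.372884
Step 3 — Fn = 12.73 / 26.372884 ≈ 0.48269 (5 s.f.)

0.48269


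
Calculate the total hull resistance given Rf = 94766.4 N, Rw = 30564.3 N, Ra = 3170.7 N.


Formula: Rt = Rf + Rw + Ra
Substituting: Rt = 94766.4 + 30564.3 + 3170.7
Result: Rt = 128501.4 N

128501.4 N


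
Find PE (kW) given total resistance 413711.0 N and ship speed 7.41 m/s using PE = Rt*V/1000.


Formula: PE = Rt * V / 1000 (kW)
Step 1 — PE (W) = 413711.0 * 7.41 = 3065598.51 W
Step 2 — PE (kW) = 3065598.51 / 1000 ≈ 3065.6 kW (5 s.f.)

3065.6 kW


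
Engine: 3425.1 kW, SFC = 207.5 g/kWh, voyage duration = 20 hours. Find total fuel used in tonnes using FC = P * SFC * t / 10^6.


Formula: FC (tonnes) = P * SFC * t / 1,000,000
Step 1 — P * SFC * t = 3425.1 * 207.5 * 20 = 14214165.0 g
Step 2 — FC (tonnes) = 14214165.0 / 1,000,000 ≈ 14.214 tonnes (5 s.f.)

14.214 tonnes


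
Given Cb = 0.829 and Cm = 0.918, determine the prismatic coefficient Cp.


Formula: Cp = Cb / Cm
Substituting: Cp = 0.829 / 0.918
Result: Cp ≈ 0.90305 (5 s.f.)

0.90305


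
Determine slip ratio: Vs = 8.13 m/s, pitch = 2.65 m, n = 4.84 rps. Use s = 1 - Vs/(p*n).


Formula: s = 1 - Vs / (p * n)
Step 1 — p * n = 2.65 * 4.84 = 12.826
Step 2 — Vs / (p*n) = 8.13 / 12.826 = 0.633869 (6 d.p.)
Step 3 — s = 1 - 0.633869 = 0.366131

0.366131


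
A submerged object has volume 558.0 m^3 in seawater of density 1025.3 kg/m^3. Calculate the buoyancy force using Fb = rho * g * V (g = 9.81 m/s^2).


Formula: Fb = rho * g * V
Substituting: Fb = 1025.3 * 9.81 * 558.0
Intermediate: 1025.3 * 9.81 = 10058.193
Result: Fb = 10058.193 * 558.0 ≈ 5612500 N (5 s.f.)

5612500 N


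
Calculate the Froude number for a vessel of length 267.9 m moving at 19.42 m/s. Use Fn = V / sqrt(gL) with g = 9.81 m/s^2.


Formula: Fn = V / sqrt(g * L)
Step 1 — g * L = 9.81 * 267.9 = 2628.099
Step 2 — sqrt(g * L) = sqrt(2628.099) = 51.264988
Step 3 — Fn = 19.42 / 51.264988 ≈ 0.37882 (5 s.f.)

0.37882


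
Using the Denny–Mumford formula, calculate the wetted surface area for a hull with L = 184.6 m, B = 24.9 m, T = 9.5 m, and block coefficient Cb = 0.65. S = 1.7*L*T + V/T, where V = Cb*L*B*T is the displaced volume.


Formula: S = 1.7*L*T + V/T with V = Cb*L*B*T, i.e. S = L * (1.7*T + Cb*B)
Step 1 — 1.7*T = 1.7 * 9.5 = 16.15 m
Step 2 — Cb*B = 0.65 * 24.9 = 16.185 m
Step 3 — 1.7*T + Cb*B = 16.15 + 16.185 = 32.335 m
Step 4 — S = 184.6 * 32.335 ≈ 5969.0 m^2 (5 s.f.)

5969.0 m^2


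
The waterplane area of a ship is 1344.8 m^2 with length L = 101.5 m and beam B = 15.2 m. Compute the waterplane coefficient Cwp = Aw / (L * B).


Formula: Cwp = Aw / (L * B)
Step 1 — L * B = 101.5 * 15.2 = 1542.8 m^2
Step 2 — Cwp = 1344.8 / 1542.8 ≈ 0.87166 (5 s.f.)

0.87166


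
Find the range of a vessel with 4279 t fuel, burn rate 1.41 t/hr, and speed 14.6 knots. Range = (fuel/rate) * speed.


Formula: endurance = fuel / rate; range = endurance * speed
Step 1 — endurance = 4279 / 1.41 = 3034.7518 hours
Step 2 — range = 3034.7518 * 14.6 ≈ 44307 nautical miles (5 s.f.)

44307 NM


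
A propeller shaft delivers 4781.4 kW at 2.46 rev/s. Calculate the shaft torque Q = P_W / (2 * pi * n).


Formula: Q = P_W / (2 * pi * n)
Step 1 — P_W = 4781.4 kW * 1000 = 4781400.0 W
Step 2 — 2 * pi * n = 2 * pi * 2.46 = 15.456636
Step 3 — Q = 4781400.0 / 15.456636 ≈ 309340 N·m (5 s.f.)

309340 N·m
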